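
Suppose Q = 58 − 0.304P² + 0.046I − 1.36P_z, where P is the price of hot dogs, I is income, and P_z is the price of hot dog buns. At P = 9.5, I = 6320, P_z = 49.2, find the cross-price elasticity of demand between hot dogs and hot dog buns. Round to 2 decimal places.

-0.26

Evaluating quantity at (P, I, P_z) gives Q = 58 − 0.304(9.5)² + 0.046(6320) − 1.36(49.2) = 58 − 27.436 + 290.72 − 66.912 = 254.372.
∂Q/∂P_z = −1.36, so E_xy = -1.36·(49.2/254.372) ≈ -0.26.
E_xy < 0: the goods are complements.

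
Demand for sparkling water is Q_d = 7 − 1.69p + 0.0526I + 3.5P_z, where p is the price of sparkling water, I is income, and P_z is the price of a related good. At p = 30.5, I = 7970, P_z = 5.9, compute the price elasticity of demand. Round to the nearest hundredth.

-0.13

Evaluating quantity at (p, I, P_z) gives Q_d = 7 − 1.69(30.5) + 0.0526(7970) + 3.5(5.9) = 7 − 51.545 + 419.222 + 20.65 = 395.327.
∂Q_d/∂p = −1.69, so E_p = (−1.69)·(30.5/395.327) ≈ -0.13.
|E_p| < 1: demand is inelastic.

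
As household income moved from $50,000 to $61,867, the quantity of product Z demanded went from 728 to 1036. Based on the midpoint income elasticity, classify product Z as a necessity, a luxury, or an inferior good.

%ΔQ = (1036 − 728)/[(728+1036)/2] = 308/882 ≈ 0.3492.
%ΔI = (61,867 − 50,000)/[(50,000+61,867)/2] = 11867/55933.5 ≈ 0.2122.
E_I = %ΔQ/%ΔI ≈ 1.646.
E_I > 1: normal good (luxury).

luxury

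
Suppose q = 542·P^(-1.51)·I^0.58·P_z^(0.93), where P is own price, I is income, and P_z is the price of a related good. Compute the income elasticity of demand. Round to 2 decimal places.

For a Cobb–Douglas (constant-elasticity) form q = A·I^α·…, the elasticity with respect to I equals the exponent α at every point.
Here the exponent on I is 0.58, so the income elasticity of demand is 0.58.

0.58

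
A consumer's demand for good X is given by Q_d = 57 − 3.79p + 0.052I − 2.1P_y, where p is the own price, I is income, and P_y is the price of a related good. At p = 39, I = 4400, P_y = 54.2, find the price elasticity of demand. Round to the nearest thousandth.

First evaluate Q_d: 57 − 3.79(39) + 0.052(4400) − 2.1(54.2) = 57 − 147.81 + 228.8 − 113.82 = 24.17.
∂Q_d/∂p = −3.79, so E_p = (−3.79)·(39/24.17) ≈ -6.115.
|E_p| > 1: demand is elastic.

-6.115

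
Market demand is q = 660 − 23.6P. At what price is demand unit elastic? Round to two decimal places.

13.98

For linear demand q = a − bP, E = −bP/(a − bP). |E| = 1 ⇒ bP = a − bP ⇒ P = a/(2b).
P = 660/(2·23.6) ≈ 13.98.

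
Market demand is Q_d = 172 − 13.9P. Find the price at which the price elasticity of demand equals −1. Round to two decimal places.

6.19

For linear demand Q_d = a − bP, E = −bP/(a − bP). |E| = 1 ⇒ bP = a − bP ⇒ P = a/(2b).
P = 172/(2·13.9) ≈ 6.19.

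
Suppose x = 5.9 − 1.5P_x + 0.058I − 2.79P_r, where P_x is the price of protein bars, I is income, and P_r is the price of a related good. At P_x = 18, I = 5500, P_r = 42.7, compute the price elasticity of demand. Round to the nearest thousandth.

-0.151

Substituting, x = 5.9 − 1.5(18) + 0.058(5500) − 2.79(42.7) = 5.9 − 27 + 319 − 119.133 = 178.767.
∂x/∂P_x = −1.5, so E_p = (−1.5)·(18/178.767) ≈ -0.151.
|E_p| < 1: demand is inelastic.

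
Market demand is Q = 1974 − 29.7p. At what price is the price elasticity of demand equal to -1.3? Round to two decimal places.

37.57

Set −bp/(a − bp) = −1.3 ⇒ bp = 1.3(a − bp) ⇒ bp(1+1.3) = 1.3·a.
p = 1.3·1974/(29.7·2.3) ≈ 37.57.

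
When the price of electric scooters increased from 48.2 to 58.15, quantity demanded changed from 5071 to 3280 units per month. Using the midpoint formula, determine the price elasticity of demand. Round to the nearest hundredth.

%Δq = (3280 − 5071)/[(5071 + 3280)/2] = -1791/4175.5 ≈ -0.4289.
%Δp = (58.15 − 48.2)/[(48.2 + 58.15)/2] = 9.95/53.175 ≈ 0.1871.
Arc elasticity E = %Δq/%Δp ≈ -0.4289/0.1871 ≈ -2.29.
|E| > 1: demand is elastic over this range.

-2.29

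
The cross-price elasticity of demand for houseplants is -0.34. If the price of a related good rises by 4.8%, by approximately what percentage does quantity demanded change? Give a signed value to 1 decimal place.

-1.6

%ΔQ ≈ E × %ΔP_y = (-0.34) × (4.8%) ≈ -1.6%.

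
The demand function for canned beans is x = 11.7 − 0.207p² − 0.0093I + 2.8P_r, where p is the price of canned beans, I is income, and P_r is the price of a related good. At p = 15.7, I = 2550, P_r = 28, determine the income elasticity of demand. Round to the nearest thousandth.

-1.544

First evaluate x: 11.7 − 0.207(15.7)² − 0.0093(2550) + 2.8(28) = 11.7 − 51.0234 − 23.715 + 78.4 = 15.3616.
∂x/∂I = −0.0093, so E_I = -0.0093·(2550/15.3616) ≈ -1.544.
E_I < 0: inferior good.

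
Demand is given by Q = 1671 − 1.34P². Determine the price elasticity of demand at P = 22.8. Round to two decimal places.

At P = 22.8, Q = 974.4144.
dQ/dP = −2·1.34·P = −61.104.
Point elasticity E = (dQ/dP)·(P/Q) = -61.104 × 22.8/974.4144 ≈ -1.43.
|E| > 1, so demand is elastic at this price.

-1.43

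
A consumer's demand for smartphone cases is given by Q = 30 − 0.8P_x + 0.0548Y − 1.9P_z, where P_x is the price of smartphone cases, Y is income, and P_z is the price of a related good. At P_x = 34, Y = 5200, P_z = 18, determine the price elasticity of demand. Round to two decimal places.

-0.11

Q = 30 − 0.8(34) + 0.0548(5200) − 1.9(18) = 30 − 27.2 + 284.96 − 34.2 = 253.56.
∂Q/∂P_x = −0.8, so E_p = (−0.8)·(34/253.56) ≈ -0.11.
|E_p| < 1: demand is inelastic.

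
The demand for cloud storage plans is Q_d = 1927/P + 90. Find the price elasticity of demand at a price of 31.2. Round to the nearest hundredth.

At P = 31.2, Q_d = 151.7628.
dQ_d/dP = −1927/P² = −1.9796.
Point elasticity E = (dQ_d/dP)·(P/Q_d) = -1.9796 × 31.2/151.7628 ≈ -0.41.
|E| < 1, so demand is inelastic at this price.

-0.41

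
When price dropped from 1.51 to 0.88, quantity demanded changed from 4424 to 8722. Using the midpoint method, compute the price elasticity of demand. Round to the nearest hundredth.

%Δq = (8722 − 4424)/[(4424 + 8722)/2] = 4298/6573 ≈ 0.6539.
%Δp = (0.88 − 1.51)/[(1.51 + 0.88)/2] = -0.63/1.195 ≈ -0.5272.
Arc elasticity E = %Δq/%Δp ≈ 0.6539/-0.5272 ≈ -1.24.
|E| > 1: demand is elastic over this range.

-1.24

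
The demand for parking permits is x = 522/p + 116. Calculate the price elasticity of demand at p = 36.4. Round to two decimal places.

At p = 36.4, x = 130.3407.
dx/dp = −522/p² = −0.394.
Point elasticity E = (dx/dp)·(p/x) = -0.394 × 36.4/130.3407 ≈ -0.11.
|E| < 1, so demand is inelastic at this price.

-0.11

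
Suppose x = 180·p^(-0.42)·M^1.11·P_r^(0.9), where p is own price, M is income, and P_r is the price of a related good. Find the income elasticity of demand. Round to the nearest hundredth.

1.11

For a Cobb–Douglas (constant-elasticity) form x = A·M^α·…, the elasticity with respect to M equals the exponent α at every point.
Here the exponent on M is 1.11, so the income elasticity of demand is 1.11.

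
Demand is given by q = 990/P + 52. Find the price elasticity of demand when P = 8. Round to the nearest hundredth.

At P = 8, q = 175.75.
dq/dP = −990/P² = −15.4688.
Point elasticity E = (dq/dP)·(P/q) = -15.4688 × 8/175.75 ≈ -0.70.
|E| < 1, so demand is inelastic at this price.

-0.70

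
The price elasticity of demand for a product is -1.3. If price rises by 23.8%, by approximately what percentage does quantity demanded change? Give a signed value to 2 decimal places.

%ΔQ ≈ E × %ΔP = (-1.3) × (23.8%) = -30.94%.

-30.94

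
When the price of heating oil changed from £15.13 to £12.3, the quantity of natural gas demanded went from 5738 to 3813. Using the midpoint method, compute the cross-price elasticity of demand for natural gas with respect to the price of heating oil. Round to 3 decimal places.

1.954

%ΔQ_x = (3813 − 5738)/[(5738+3813)/2] = -1925/4775.5 ≈ -0.4031.
%ΔP_y = (12.3 − 15.13)/[(15.13+12.3)/2] ≈ -0.2063.
E_xy = -0.4031/-0.2063 ≈ 1.954.
E_xy > 0, so natural gas and heating oil are substitutes.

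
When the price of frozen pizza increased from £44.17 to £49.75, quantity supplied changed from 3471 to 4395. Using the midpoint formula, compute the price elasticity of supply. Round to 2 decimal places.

1.98

%Δq = (4395 − 3471)/[(3471 + 4395)/2] = 924/3933 ≈ 0.2349.
%Δp = (49.75 − 44.17)/[(44.17 + 49.75)/2] = 5.58/46.96 ≈ 0.1188.
Arc elasticity E = %Δq/%Δp ≈ 0.2349/0.1188 ≈ 1.98.
|E| > 1: supply is elastic over this range.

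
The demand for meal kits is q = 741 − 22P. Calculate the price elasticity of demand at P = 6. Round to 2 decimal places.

At P = 6, q = 609.
dq/dP = −22.
Point elasticity E = (dq/dP)·(P/q) = -22 × 6/609 ≈ -0.22.
|E| < 1, so demand is inelastic at this price.

-0.22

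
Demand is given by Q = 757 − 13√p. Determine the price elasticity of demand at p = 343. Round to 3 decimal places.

At p = 343, Q = 516.2366.
dQ/dp = −13/(2√p) = −13/(2·18.5203).
Point elasticity E = (dQ/dp)·(p/Q) = -0.351 × 343/516.2366 ≈ -0.233.
|E| < 1, so demand is inelastic at this price.

-0.233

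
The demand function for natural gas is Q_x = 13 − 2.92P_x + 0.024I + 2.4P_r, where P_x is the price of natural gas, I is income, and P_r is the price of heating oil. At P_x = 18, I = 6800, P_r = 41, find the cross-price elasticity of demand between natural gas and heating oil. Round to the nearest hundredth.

Evaluating quantity at (P_x, I, P_r) gives Q_x = 13 − 2.92(18) + 0.024(6800) + 2.4(41) = 13 − 52.56 + 163.2 + 98.4 = 222.04.
∂Q_x/∂P_r = +2.4, so E_xy = 2.4·(41/222.04) ≈ 0.44.
E_xy > 0: the goods are substitutes.

0.44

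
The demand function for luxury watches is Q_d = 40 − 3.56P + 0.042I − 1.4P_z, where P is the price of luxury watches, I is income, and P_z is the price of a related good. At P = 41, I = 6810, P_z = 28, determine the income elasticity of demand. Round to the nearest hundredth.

2.03

At the given point, Q_d = 40 − 3.56(41) + 0.042(6810) − 1.4(28) = 40 − 145.96 + 286.02 − 39.2 = 140.86.
∂Q_d/∂I = +0.042, so E_I = 0.042·(6810/140.86) ≈ 2.03.
E_I > 1: normal good (luxury).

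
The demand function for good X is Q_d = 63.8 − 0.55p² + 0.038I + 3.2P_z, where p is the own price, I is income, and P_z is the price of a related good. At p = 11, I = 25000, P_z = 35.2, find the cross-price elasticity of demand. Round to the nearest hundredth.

0.11

Substituting, Q_d = 63.8 − 0.55(11)² + 0.038(25000) + 3.2(35.2) = 63.8 − 66.55 + 950 + 112.64 = 1059.89.
∂Q_d/∂P_z = +3.2, so E_xy = 3.2·(35.2/1059.89) ≈ 0.11.
E_xy > 0: the goods are substitutes.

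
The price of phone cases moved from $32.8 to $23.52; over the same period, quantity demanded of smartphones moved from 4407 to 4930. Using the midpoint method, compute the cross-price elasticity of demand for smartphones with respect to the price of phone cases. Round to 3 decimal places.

%ΔQ_x = (4930 − 4407)/[(4407+4930)/2] = 523/4668.5 ≈ 0.1120.
%ΔP_y = (23.52 − 32.8)/[(32.8+23.52)/2] ≈ -0.3295.
E_xy = 0.1120/-0.3295 ≈ -0.340.
E_xy < 0, so smartphones and phone cases are complements.

-0.340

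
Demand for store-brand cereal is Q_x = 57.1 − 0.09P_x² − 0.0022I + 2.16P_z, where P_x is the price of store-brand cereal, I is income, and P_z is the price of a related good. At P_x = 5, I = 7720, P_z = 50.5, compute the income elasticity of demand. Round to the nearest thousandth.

-0.116

Substituting, Q_x = 57.1 − 0.09(5)² − 0.0022(7720) + 2.16(50.5) = 57.1 − 2.25 − 16.984 + 109.08 = 146.946.
∂Q_x/∂I = −0.0022, so E_I = -0.0022·(7720/146.946) ≈ -0.116.
E_I < 0: inferior good.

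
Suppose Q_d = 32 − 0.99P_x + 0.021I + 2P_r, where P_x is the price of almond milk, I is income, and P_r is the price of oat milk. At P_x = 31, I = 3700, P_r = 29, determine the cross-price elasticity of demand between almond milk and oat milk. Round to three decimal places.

0.423

Q_d = 32 − 0.99(31) + 0.021(3700) + 2(29) = 32 − 30.69 + 77.7 + 58 = 137.01.
∂Q_d/∂P_r = +2, so E_xy = 2·(29/137.01) ≈ 0.423.
E_xy > 0: the goods are substitutes.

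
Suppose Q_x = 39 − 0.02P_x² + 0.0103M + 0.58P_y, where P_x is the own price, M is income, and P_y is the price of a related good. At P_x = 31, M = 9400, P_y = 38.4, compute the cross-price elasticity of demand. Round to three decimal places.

0.160

Substituting, Q_x = 39 − 0.02(31)² + 0.0103(9400) + 0.58(38.4) = 39 − 19.22 + 96.82 + 22.272 = 138.872.
∂Q_x/∂P_y = +0.58, so E_xy = 0.58·(38.4/138.872) ≈ 0.160.
E_xy > 0: the goods are substitutes.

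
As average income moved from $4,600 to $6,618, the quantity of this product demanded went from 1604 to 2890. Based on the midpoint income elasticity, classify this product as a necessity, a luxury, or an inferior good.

luxury

%ΔQ = (2890 − 1604)/[(1604+2890)/2] = 1286/2247 ≈ 0.5723.
%ΔM = (6,618 − 4,600)/[(4,600+6,618)/2] = 2018/5609 ≈ 0.3598.
E_I = %ΔQ/%ΔM ≈ 1.591.
E_I > 1: normal good (luxury).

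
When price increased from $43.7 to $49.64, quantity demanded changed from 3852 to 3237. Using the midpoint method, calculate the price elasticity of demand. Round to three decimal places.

%Δq = (3237 − 3852)/[(3852 + 3237)/2] = -615/3544.5 ≈ -0.1735.
%ΔP = (49.64 − 43.7)/[(43.7 + 49.64)/2] = 5.94/46.67 ≈ 0.1273.
Arc elasticity E = %Δq/%ΔP ≈ -0.1735/0.1273 ≈ -1.363.
|E| > 1: demand is elastic over this range.

-1.363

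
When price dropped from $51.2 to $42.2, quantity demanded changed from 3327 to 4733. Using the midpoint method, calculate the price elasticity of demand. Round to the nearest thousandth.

%ΔQ = (4733 − 3327)/[(3327 + 4733)/2] = 1406/4030 ≈ 0.3489.
%Δp = (42.2 − 51.2)/[(51.2 + 42.2)/2] = -9/46.7 ≈ -0.1927.
Arc elasticity E = %ΔQ/%Δp ≈ 0.3489/-0.1927 ≈ -1.810.
|E| > 1: demand is elastic over this range.

-1.810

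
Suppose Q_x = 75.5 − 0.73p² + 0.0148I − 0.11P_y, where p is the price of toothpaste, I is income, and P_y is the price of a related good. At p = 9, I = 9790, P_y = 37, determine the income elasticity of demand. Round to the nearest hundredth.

Evaluating quantity at (p, I, P_y) gives Q_x = 75.5 − 0.73(9)² + 0.0148(9790) − 0.11(37) = 75.5 − 59.13 + 144.892 − 4.07 = 157.192.
∂Q_x/∂I = +0.0148, so E_I = 0.0148·(9790/157.192) ≈ 0.92.
E_I ∈ (0,1): normal good (necessity).

0.92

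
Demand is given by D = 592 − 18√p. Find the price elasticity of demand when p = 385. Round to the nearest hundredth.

-0.74

At p = 385, D = 238.8145.
dD/dp = −18/(2√p) = −18/(2·19.6214).
Point elasticity E = (dD/dp)·(p/D) = -0.4587 × 385/238.8145 ≈ -0.74.
|E| < 1, so demand is inelastic at this price.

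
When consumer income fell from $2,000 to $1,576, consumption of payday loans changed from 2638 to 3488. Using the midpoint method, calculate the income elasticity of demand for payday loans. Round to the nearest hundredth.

-1.17

%ΔQ = (3488 − 2638)/[(2638+3488)/2] = 850/3063 ≈ 0.2775.
%ΔI = (1,576 − 2,000)/[(2,000+1,576)/2] = -424/1788 ≈ -0.2371.
E_I = %ΔQ/%ΔI ≈ -1.17.
E_I < 0: inferior good.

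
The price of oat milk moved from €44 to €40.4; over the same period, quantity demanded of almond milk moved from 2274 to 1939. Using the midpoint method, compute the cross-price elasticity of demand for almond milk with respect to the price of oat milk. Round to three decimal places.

%ΔQ_x = (1939 − 2274)/[(2274+1939)/2] = -335/2106.5 ≈ -0.1590.
%ΔP_y = (40.4 − 44)/[(44+40.4)/2] ≈ -0.0853.
E_xy = -0.1590/-0.0853 ≈ 1.864.
E_xy > 0, so almond milk and oat milk are substitutes.

1.864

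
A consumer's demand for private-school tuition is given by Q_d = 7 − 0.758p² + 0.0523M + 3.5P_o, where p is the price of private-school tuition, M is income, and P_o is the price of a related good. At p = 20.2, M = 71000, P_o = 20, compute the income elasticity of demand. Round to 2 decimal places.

1.07

At the given point, Q_d = 7 − 0.758(20.2)² + 0.0523(71000) + 3.5(20) = 7 − 309.2943 + 3713.3 + 70 = 3481.0057.
∂Q_d/∂M = +0.0523, so E_I = 0.0523·(71000/3481.0057) ≈ 1.07.
E_I > 1: normal good (luxury).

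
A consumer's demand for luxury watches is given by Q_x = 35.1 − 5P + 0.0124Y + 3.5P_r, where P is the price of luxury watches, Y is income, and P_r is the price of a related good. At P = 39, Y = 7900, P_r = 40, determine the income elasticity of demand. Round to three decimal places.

Q_x = 35.1 − 5(39) + 0.0124(7900) + 3.5(40) = 35.1 − 195 + 97.96 + 140 = 78.06.
∂Q_x/∂Y = +0.0124, so E_I = 0.0124·(7900/78.06) ≈ 1.255.
E_I > 1: normal good (luxury).

1.255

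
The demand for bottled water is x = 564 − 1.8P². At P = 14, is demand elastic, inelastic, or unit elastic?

At P = 14, x = 211.2.
dx/dP = −2·1.8·P = −50.4.
Point elasticity E = (dx/dP)·(P/x) = -50.4 × 14/211.2 ≈ -3.341.
|E| ≈ 3.341 > 1, so demand is elastic.

elastic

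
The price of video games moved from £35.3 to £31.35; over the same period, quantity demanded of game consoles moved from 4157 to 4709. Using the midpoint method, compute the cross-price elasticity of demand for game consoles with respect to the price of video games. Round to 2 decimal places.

%ΔQ_x = (4709 − 4157)/[(4157+4709)/2] = 552/4433 ≈ 0.1245.
%ΔP_y = (31.35 − 35.3)/[(35.3+31.35)/2] ≈ -0.1185.
E_xy = 0.1245/-0.1185 ≈ -1.05.
E_xy < 0, so game consoles and video games are complements.

-1.05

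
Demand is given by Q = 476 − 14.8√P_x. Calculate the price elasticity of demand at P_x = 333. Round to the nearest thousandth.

-0.656

At P_x = 333, Q = 205.9253.
dQ/dP_x = −14.8/(2√P_x) = −14.8/(2·18.2483).
Point elasticity E = (dQ/dP_x)·(P_x/Q) = -0.4055 × 333/205.9253 ≈ -0.656.
|E| < 1, so demand is inelastic at this price.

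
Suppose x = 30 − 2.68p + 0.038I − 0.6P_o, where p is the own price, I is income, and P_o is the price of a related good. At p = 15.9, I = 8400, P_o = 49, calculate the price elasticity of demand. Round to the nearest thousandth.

-0.154

Evaluating quantity at (p, I, P_o) gives x = 30 − 2.68(15.9) + 0.038(8400) − 0.6(49) = 30 − 42.612 + 319.2 − 29.4 = 277.188.
∂x/∂p = −2.68, so E_p = (−2.68)·(15.9/277.188) ≈ -0.154.
|E_p| < 1: demand is inelastic.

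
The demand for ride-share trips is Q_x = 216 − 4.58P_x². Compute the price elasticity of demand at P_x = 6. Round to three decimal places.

At P_x = 6, Q_x = 51.12.
dQ_x/dP_x = −2·4.58·P_x = −54.96.
Point elasticity E = (dQ_x/dP_x)·(P_x/Q_x) = -54.96 × 6/51.12 ≈ -6.451.
|E| > 1, so demand is elastic at this price.

-6.451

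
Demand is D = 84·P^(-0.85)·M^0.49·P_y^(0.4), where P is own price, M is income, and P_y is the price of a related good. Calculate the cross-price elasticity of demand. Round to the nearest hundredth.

For a Cobb–Douglas (constant-elasticity) form D = A·P_y^α·…, the elasticity with respect to P_y equals the exponent α at every point.
Here the exponent on P_y is 0.4, so the cross-price elasticity of demand is 0.40.

0.40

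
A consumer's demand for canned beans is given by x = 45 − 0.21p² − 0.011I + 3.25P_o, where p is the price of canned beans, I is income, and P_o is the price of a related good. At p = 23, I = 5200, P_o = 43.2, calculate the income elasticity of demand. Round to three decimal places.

Substituting, x = 45 − 0.21(23)² − 0.011(5200) + 3.25(43.2) = 45 − 111.09 − 57.2 + 140.4 = 17.11.
∂x/∂I = −0.011, so E_I = -0.011·(5200/17.11) ≈ -3.343.
E_I < 0: inferior good.

-3.343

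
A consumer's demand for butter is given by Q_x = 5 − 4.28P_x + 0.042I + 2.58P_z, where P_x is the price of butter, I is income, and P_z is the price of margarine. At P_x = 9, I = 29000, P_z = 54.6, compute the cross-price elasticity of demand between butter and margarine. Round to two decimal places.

0.11

First evaluate Q_x: 5 − 4.28(9) + 0.042(29000) + 2.58(54.6) = 5 − 38.52 + 1218 + 140.868 = 1325.348.
∂Q_x/∂P_z = +2.58, so E_xy = 2.58·(54.6/1325.348) ≈ 0.11.
E_xy > 0: the goods are substitutes.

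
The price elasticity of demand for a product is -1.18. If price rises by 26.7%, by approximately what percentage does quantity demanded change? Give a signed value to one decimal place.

-31.5

%ΔQ ≈ E × %ΔP = (-1.18) × (26.7%) ≈ -31.5%.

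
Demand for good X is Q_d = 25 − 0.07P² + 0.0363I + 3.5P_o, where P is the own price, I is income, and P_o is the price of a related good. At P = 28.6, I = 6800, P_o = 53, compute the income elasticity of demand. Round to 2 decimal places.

Evaluating quantity at (P, I, P_o) gives Q_d = 25 − 0.07(28.6)² + 0.0363(6800) + 3.5(53) = 25 − 57.2572 + 246.84 + 185.5 = 400.0828.
∂Q_d/∂I = +0.0363, so E_I = 0.0363·(6800/400.0828) ≈ 0.62.
E_I ∈ (0,1): normal good (necessity).

0.62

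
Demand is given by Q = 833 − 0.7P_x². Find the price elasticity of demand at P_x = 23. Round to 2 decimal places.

At P_x = 23, Q = 462.7.
dQ/dP_x = −2·0.7·P_x = −32.2.
Point elasticity E = (dQ/dP_x)·(P_x/Q) = -32.2 × 23/462.7 ≈ -1.60.
|E| > 1, so demand is elastic at this price.

-1.60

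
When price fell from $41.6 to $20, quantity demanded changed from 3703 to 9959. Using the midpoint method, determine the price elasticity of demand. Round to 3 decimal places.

-1.306

%ΔQ = (9959 − 3703)/[(3703 + 9959)/2] = 6256/6831 ≈ 0.9158.
%Δp = (20 − 41.6)/[(41.6 + 20)/2] = -21.6/30.8 ≈ -0.7013.
Arc elasticity E = %ΔQ/%Δp ≈ 0.9158/-0.7013 ≈ -1.306.
|E| > 1: demand is elastic over this range.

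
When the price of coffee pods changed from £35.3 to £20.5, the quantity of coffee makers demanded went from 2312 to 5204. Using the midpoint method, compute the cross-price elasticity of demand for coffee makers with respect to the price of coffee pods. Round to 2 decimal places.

%ΔQ_x = (5204 − 2312)/[(2312+5204)/2] = 2892/3758 ≈ 0.7696.
%ΔP_y = (20.5 − 35.3)/[(35.3+20.5)/2] ≈ -0.5305.
E_xy = 0.7696/-0.5305 ≈ -1.45.
E_xy < 0, so coffee makers and coffee pods are complements.

-1.45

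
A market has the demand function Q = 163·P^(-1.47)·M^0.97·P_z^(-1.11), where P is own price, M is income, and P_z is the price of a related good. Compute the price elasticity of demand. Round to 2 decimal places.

-1.47

For a Cobb–Douglas (constant-elasticity) form Q = A·P^α·…, the elasticity with respect to P equals the exponent α at every point.
Here the exponent on P is -1.47, so the price elasticity of demand is -1.47.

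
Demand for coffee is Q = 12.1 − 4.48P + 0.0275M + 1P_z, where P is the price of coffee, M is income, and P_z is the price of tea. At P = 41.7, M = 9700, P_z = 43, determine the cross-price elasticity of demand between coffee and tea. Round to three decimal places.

0.318

At the given point, Q = 12.1 − 4.48(41.7) + 0.0275(9700) + 1(43) = 12.1 − 186.816 + 266.75 + 43 = 135.034.
∂Q/∂P_z = +1, so E_xy = 1·(43/135.034) ≈ 0.318.
E_xy > 0: the goods are substitutes.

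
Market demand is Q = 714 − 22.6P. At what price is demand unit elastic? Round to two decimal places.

For linear demand Q = a − bP, E = −bP/(a − bP). |E| = 1 ⇒ bP = a − bP ⇒ P = a/(2b).
P = 714/(2·22.6) ≈ 15.80.

15.80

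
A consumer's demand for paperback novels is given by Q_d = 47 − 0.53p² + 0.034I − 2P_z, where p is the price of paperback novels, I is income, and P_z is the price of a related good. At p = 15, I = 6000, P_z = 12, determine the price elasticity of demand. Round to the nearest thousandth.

-2.213

Evaluating quantity at (p, I, P_z) gives Q_d = 47 − 0.53(15)² + 0.034(6000) − 2(12) = 47 − 119.25 + 204 − 24 = 107.75.
∂Q_d/∂p = −2·0.53·p = -15.9, so E_p = -15.9·(15/107.75) ≈ -2.213.
|E_p| > 1: demand is elastic.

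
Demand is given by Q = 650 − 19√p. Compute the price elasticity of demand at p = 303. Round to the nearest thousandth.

-0.518

At p = 303, Q = 319.269.
dQ/dp = −19/(2√p) = −19/(2·17.4069).
Point elasticity E = (dQ/dp)·(p/Q) = -0.5458 × 303/319.269 ≈ -0.518.
|E| < 1, so demand is inelastic at this price.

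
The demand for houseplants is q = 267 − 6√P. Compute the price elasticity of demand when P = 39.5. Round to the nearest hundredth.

At P = 39.5, q = 229.2906.
dq/dP = −6/(2√P) = −6/(2·6.2849).
Point elasticity E = (dq/dP)·(P/q) = -0.4773 × 39.5/229.2906 ≈ -0.08.
|E| < 1, so demand is inelastic at this price.

-0.08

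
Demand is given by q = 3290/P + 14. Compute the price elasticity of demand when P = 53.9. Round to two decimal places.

-0.81

At P = 53.9, q = 75.039.
dq/dP = −3290/P² = −1.1324.
Point elasticity E = (dq/dP)·(P/q) = -1.1324 × 53.9/75.039 ≈ -0.81.
|E| < 1, so demand is inelastic at this price.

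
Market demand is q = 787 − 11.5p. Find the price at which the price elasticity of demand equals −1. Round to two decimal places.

34.22

For linear demand q = a − bp, E = −bp/(a − bp). |E| = 1 ⇒ bp = a − bp ⇒ p = a/(2b).
p = 787/(2·11.5) ≈ 34.22.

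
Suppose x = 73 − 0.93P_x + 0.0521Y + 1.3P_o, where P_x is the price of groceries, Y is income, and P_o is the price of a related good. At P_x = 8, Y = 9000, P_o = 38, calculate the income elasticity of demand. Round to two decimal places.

x = 73 − 0.93(8) + 0.0521(9000) + 1.3(38) = 73 − 7.44 + 468.9 + 49.4 = 583.86.
∂x/∂Y = +0.0521, so E_I = 0.0521·(9000/583.86) ≈ 0.80.
E_I ∈ (0,1): normal good (necessity).

0.80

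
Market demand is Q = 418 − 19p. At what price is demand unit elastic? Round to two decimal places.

For linear demand Q = a − bp, E = −bp/(a − bp). |E| = 1 ⇒ bp = a − bp ⇒ p = a/(2b).
p = 418/(2·19) = 11.00.

11.00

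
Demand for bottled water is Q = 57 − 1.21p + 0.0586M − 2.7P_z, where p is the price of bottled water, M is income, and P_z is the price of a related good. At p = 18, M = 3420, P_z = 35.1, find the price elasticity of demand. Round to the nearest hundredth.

-0.15

First evaluate Q: 57 − 1.21(18) + 0.0586(3420) − 2.7(35.1) = 57 − 21.78 + 200.412 − 94.77 = 140.862.
∂Q/∂p = −1.21, so E_p = (−1.21)·(18/140.862) ≈ -0.15.
|E_p| < 1: demand is inelastic.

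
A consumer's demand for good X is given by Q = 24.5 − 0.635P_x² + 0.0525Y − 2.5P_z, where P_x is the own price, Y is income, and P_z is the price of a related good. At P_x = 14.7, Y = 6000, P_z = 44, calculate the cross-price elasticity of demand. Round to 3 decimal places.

Evaluating quantity at (P_x, Y, P_z) gives Q = 24.5 − 0.635(14.7)² + 0.0525(6000) − 2.5(44) = 24.5 − 137.2172 + 315 − 110 = 92.2829.
∂Q/∂P_z = −2.5, so E_xy = -2.5·(44/92.2829) ≈ -1.192.
E_xy < 0: the goods are complements.

-1.192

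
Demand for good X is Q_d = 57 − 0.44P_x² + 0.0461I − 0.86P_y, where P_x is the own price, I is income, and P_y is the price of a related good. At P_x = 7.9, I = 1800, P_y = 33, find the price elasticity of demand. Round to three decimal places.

Substituting, Q_d = 57 − 0.44(7.9)² + 0.0461(1800) − 0.86(33) = 57 − 27.4604 + 82.98 − 28.38 = 84.1396.
∂Q_d/∂P_x = −2·0.44·P_x = -6.952, so E_p = -6.952·(7.9/84.1396) ≈ -0.653.
|E_p| < 1: demand is inelastic.

-0.653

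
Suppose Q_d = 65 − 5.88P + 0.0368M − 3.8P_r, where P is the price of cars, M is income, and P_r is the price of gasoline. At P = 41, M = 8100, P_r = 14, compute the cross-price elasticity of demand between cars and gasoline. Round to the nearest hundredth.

-0.77

Evaluating quantity at (P, M, P_r) gives Q_d = 65 − 5.88(41) + 0.0368(8100) − 3.8(14) = 65 − 241.08 + 298.08 − 53.2 = 68.8.
∂Q_d/∂P_r = −3.8, so E_xy = -3.8·(14/68.8) ≈ -0.77.
E_xy < 0: the goods are complements.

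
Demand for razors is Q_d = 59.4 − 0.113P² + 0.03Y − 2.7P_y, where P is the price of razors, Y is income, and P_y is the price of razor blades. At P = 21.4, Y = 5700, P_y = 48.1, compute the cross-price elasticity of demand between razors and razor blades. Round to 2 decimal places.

Evaluating quantity at (P, Y, P_y) gives Q_d = 59.4 − 0.113(21.4)² + 0.03(5700) − 2.7(48.1) = 59.4 − 51.7495 + 171 − 129.87 = 48.7805.
∂Q_d/∂P_y = −2.7, so E_xy = -2.7·(48.1/48.7805) ≈ -2.66.
E_xy < 0: the goods are complements.

-2.66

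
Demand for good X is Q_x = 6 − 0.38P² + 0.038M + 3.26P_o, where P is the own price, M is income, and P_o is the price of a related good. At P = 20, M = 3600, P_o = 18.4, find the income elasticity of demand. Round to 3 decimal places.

Evaluating quantity at (P, M, P_o) gives Q_x = 6 − 0.38(20)² + 0.038(3600) + 3.26(18.4) = 6 − 152 + 136.8 + 59.984 = 50.784.
∂Q_x/∂M = +0.038, so E_I = 0.038·(3600/50.784) ≈ 2.694.
E_I > 1: normal good (luxury).

2.694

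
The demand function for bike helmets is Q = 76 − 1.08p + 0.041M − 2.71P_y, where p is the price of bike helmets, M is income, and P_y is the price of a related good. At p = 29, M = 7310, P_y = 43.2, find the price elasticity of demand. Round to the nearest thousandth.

-0.138

Q = 76 − 1.08(29) + 0.041(7310) − 2.71(43.2) = 76 − 31.32 + 299.71 − 117.072 = 227.318.
∂Q/∂p = −1.08, so E_p = (−1.08)·(29/227.318) ≈ -0.138.
|E_p| < 1: demand is inelastic.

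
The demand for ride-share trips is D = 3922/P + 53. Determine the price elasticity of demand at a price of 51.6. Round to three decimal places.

At P = 51.6, D = 129.0078.
dD/dP = −3922/P² = −1.473.
Point elasticity E = (dD/dP)·(P/D) = -1.473 × 51.6/129.0078 ≈ -0.589.
|E| < 1, so demand is inelastic at this price.

-0.589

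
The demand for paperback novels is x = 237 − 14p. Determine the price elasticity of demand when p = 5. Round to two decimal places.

-0.42

At p = 5, x = 167.
dx/dp = −14.
Point elasticity E = (dx/dp)·(p/x) = -14 × 5/167 ≈ -0.42.
|E| < 1, so demand is inelastic at this price.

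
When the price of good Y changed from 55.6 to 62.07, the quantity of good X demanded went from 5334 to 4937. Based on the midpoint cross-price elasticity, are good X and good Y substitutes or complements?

%ΔQ_x = (4937 − 5334)/[(5334+4937)/2] = -397/5135.5 ≈ -0.0773.
%ΔP_y = (62.07 − 55.6)/[(55.6+62.07)/2] ≈ 0.1100.
E_xy = -0.0773/0.1100 ≈ -0.703.
E_xy < 0, so the goods are complements.

complements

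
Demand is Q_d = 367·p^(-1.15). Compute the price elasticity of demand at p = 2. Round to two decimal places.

-1.15

For a Cobb–Douglas (constant-elasticity) form Q_d = A·p^α·…, the elasticity with respect to p equals the exponent α at every point.
Here the exponent on p is -1.15, so the price elasticity of demand is -1.15.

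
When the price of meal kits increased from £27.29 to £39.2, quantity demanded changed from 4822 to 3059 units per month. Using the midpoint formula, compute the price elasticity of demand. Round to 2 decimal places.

%Δq = (3059 − 4822)/[(4822 + 3059)/2] = -1763/3940.5 ≈ -0.4474.
%Δp = (39.2 − 27.29)/[(27.29 + 39.2)/2] = 11.91/33.245 ≈ 0.3582.
Arc elasticity E = %Δq/%Δp ≈ -0.4474/0.3582 ≈ -1.25.
|E| > 1: demand is elastic over this range.

-1.25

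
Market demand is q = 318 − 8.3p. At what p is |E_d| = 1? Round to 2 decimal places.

For linear demand q = a − bp, E = −bp/(a − bp). |E| = 1 ⇒ bp = a − bp ⇒ p = a/(2b).
p = 318/(2·8.3) ≈ 19.16.

19.16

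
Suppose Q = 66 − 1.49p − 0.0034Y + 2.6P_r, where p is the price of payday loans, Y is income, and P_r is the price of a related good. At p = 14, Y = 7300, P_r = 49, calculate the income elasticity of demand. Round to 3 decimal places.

Substituting, Q = 66 − 1.49(14) − 0.0034(7300) + 2.6(49) = 66 − 20.86 − 24.82 + 127.4 = 147.72.
∂Q/∂Y = −0.0034, so E_I = -0.0034·(7300/147.72) ≈ -0.168.
E_I < 0: inferior good.

-0.168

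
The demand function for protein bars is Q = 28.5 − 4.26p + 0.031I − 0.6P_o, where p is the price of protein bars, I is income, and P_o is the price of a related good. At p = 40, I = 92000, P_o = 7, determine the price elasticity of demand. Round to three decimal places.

-0.063

Q = 28.5 − 4.26(40) + 0.031(92000) − 0.6(7) = 28.5 − 170.4 + 2852 − 4.2 = 2705.9.
∂Q/∂p = −4.26, so E_p = (−4.26)·(40/2705.9) ≈ -0.063.
|E_p| < 1: demand is inelastic.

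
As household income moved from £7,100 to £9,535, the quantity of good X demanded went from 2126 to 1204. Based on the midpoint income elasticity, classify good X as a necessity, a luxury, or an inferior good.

%ΔQ = (1204 − 2126)/[(2126+1204)/2] = -922/1665 ≈ -0.5538.
%ΔI = (9,535 − 7,100)/[(7,100+9,535)/2] = 2435/8317.5 ≈ 0.2928.
E_I = %ΔQ/%ΔI ≈ -1.892.
E_I < 0: inferior good.

inferior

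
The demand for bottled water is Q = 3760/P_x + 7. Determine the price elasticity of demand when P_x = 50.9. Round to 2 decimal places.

-0.91

At P_x = 50.9, Q = 80.8703.
dQ/dP_x = −3760/P_x² = −1.4513.
Point elasticity E = (dQ/dP_x)·(P_x/Q) = -1.4513 × 50.9/80.8703 ≈ -0.91.
|E| < 1, so demand is inelastic at this price.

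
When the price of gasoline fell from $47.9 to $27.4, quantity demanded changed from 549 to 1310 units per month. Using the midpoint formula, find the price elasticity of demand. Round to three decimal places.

-1.504

%ΔQ = (1310 − 549)/[(549 + 1310)/2] = 761/929.5 ≈ 0.8187.
%Δp = (27.4 − 47.9)/[(47.9 + 27.4)/2] = -20.5/37.65 ≈ -0.5445.
Arc elasticity E = %ΔQ/%Δp ≈ 0.8187/-0.5445 ≈ -1.504.
|E| > 1: demand is elastic over this range.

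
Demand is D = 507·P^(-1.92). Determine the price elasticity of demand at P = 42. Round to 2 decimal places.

For a Cobb–Douglas (constant-elasticity) form D = A·P^α·…, the elasticity with respect to P equals the exponent α at every point.
Here the exponent on P is -1.92, so the price elasticity of demand is -1.92.

-1.92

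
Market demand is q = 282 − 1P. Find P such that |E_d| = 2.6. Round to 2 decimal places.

Set −bP/(a − bP) = −2.6 ⇒ bP = 2.6(a − bP) ⇒ bP(1+2.6) = 2.6·a.
P = 2.6·282/(1·3.6) ≈ 203.67.

203.67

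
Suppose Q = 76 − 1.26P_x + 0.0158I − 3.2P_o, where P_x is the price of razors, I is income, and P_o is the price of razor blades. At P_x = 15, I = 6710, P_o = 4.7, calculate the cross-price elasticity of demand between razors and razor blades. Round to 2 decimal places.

First evaluate Q: 76 − 1.26(15) + 0.0158(6710) − 3.2(4.7) = 76 − 18.9 + 106.018 − 15.04 = 148.078.
∂Q/∂P_o = −3.2, so E_xy = -3.2·(4.7/148.078) ≈ -0.10.
E_xy < 0: the goods are complements.

-0.10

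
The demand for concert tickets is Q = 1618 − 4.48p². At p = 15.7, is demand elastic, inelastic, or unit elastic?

elastic

At p = 15.7, Q = 513.7248.
dQ/dp = −2·4.48·p = −140.672.
Point elasticity E = (dQ/dp)·(p/Q) = -140.672 × 15.7/513.7248 ≈ -4.299.
|E| ≈ 4.299 > 1, so demand is elastic.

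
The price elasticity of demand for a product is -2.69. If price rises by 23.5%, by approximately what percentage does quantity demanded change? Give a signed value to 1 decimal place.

%ΔQ ≈ E × %ΔP = (-2.69) × (23.5%) ≈ -63.2%.

-63.2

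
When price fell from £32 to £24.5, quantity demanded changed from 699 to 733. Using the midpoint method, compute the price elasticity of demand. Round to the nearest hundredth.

%Δq = (733 − 699)/[(699 + 733)/2] = 34/716 ≈ 0.0475.
%ΔP = (24.5 − 32)/[(32 + 24.5)/2] = -7.5/28.25 ≈ -0.2655.
Arc elasticity E = %Δq/%ΔP ≈ 0.0475/-0.2655 ≈ -0.18.
|E| < 1: demand is inelastic over this range.

-0.18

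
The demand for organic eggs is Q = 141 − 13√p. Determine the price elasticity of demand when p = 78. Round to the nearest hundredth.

At p = 78, Q = 26.1871.
dQ/dp = −13/(2√p) = −13/(2·8.8318).
Point elasticity E = (dQ/dp)·(p/Q) = -0.736 × 78/26.1871 ≈ -2.19.
|E| > 1, so demand is elastic at this price.

-2.19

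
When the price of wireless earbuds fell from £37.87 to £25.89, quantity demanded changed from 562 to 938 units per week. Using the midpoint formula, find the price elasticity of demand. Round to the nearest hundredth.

%ΔQ = (938 − 562)/[(562 + 938)/2] = 376/750 ≈ 0.5013.
%ΔP = (25.89 − 37.87)/[(37.87 + 25.89)/2] = -11.98/31.88 ≈ -0.3758.
Arc elasticity E = %ΔQ/%ΔP ≈ 0.5013/-0.3758 ≈ -1.33.
|E| > 1: demand is elastic over this range.

-1.33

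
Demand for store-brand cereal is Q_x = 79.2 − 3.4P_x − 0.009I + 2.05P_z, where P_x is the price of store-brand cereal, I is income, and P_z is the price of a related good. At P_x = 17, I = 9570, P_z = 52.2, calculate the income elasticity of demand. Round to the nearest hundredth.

-2.04

Evaluating quantity at (P_x, I, P_z) gives Q_x = 79.2 − 3.4(17) − 0.009(9570) + 2.05(52.2) = 79.2 − 57.8 − 86.13 + 107.01 = 42.28.
∂Q_x/∂I = −0.009, so E_I = -0.009·(9570/42.28) ≈ -2.04.
E_I < 0: inferior good.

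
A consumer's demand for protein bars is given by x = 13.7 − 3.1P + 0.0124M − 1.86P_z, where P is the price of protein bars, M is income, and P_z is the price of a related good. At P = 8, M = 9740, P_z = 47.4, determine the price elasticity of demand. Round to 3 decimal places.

-1.153

x = 13.7 − 3.1(8) + 0.0124(9740) − 1.86(47.4) = 13.7 − 24.8 + 120.776 − 88.164 = 21.512.
∂x/∂P = −3.1, so E_p = (−3.1)·(8/21.512) ≈ -1.153.
|E_p| > 1: demand is elastic.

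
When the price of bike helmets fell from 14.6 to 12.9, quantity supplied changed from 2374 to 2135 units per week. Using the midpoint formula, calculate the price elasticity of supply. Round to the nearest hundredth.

%ΔQ = (2135 − 2374)/[(2374 + 2135)/2] = -239/2254.5 ≈ -0.1060.
%ΔP = (12.9 − 14.6)/[(14.6 + 12.9)/2] = -1.7/13.75 ≈ -0.1236.
Arc elasticity E = %ΔQ/%ΔP ≈ -0.1060/-0.1236 ≈ 0.86.
|E| < 1: supply is inelastic over this range.

0.86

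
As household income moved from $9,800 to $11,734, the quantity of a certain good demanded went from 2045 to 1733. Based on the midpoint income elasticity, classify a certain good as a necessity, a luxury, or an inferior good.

inferior

%ΔQ = (1733 − 2045)/[(2045+1733)/2] = -312/1889 ≈ -0.1652.
%ΔI = (11,734 − 9,800)/[(9,800+11,734)/2] = 1934/10767 ≈ 0.1796.
E_I = %ΔQ/%ΔI ≈ -0.920.
E_I < 0: inferior good.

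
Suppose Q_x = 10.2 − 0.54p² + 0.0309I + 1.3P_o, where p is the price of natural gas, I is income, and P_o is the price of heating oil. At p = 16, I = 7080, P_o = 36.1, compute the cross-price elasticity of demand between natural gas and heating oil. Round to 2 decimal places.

0.34

At the given point, Q_x = 10.2 − 0.54(16)² + 0.0309(7080) + 1.3(36.1) = 10.2 − 138.24 + 218.772 + 46.93 = 137.662.
∂Q_x/∂P_o = +1.3, so E_xy = 1.3·(36.1/137.662) ≈ 0.34.
E_xy > 0: the goods are substitutes.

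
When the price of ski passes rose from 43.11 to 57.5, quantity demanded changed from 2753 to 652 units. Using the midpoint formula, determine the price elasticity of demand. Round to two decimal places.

-4.31

%Δq = (652 − 2753)/[(2753 + 652)/2] = -2101/1702.5 ≈ -1.2341.
%Δp = (57.5 − 43.11)/[(43.11 + 57.5)/2] = 14.39/50.305 ≈ 0.2861.
Arc elasticity E = %Δq/%Δp ≈ -1.2341/0.2861 ≈ -4.31.
|E| > 1: demand is elastic over this range.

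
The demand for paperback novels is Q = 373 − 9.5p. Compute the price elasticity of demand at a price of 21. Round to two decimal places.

At p = 21, Q = 173.5.
dQ/dp = −9.5.
Point elasticity E = (dQ/dp)·(p/Q) = -9.5 × 21/173.5 ≈ -1.15.
|E| > 1, so demand is elastic at this price.

-1.15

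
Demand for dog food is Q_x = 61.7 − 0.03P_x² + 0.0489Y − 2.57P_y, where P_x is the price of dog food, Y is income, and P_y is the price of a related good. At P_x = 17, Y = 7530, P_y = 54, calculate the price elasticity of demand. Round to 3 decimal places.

At the given point, Q_x = 61.7 − 0.03(17)² + 0.0489(7530) − 2.57(54) = 61.7 − 8.67 + 368.217 − 138.78 = 282.467.
∂Q_x/∂P_x = −2·0.03·P_x = -1.02, so E_p = -1.02·(17/282.467) ≈ -0.061.
|E_p| < 1: demand is inelastic.

-0.061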